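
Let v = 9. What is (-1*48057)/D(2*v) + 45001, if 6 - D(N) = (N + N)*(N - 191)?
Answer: 93496059/2078 ≈ 44993.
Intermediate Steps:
D(N) = 6 - 2*N*(-191 + N) (D(N) = 6 - (N + N)*(N - 191) = 6 - 2*N*(-191 + N))
(-1*48057)/D(2*v) + 45001 = (-1*48057)/(6 - 2*(2*9)² + 382*(2*9)) + 45001 = -48057/(6 - 2*18² + 382*18) + 45001 = -48057/(6 - 2*324 + 6876) + 45001 = -48057/(6 - 648 + 6876) + 45001 = -48057/6234 + 45001 = -48057*1/6234 + 45001 = -16019/2078 + 45001 = 93496059/2078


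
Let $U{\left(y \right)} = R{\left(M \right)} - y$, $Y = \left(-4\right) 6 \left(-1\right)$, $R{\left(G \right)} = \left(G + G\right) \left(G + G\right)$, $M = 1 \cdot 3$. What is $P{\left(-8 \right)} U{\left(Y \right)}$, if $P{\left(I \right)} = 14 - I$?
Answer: $264$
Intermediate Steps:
$M = 3$
$R{\left(G \right)} = 4 G^{2}$ ($R{\left(G \right)} = 2 G 2 G = 4 G^{2}$)
$Y = 24$ ($Y = \left(-24\right) \left(-1\right) = 24$)
$U{\left(y \right)} = 36 - y$ ($U{\left(y \right)} = 4 \cdot 3^{2} - y = 4 \cdot 9 - y = 36 - y$)
$P{\left(-8 \right)} U{\left(Y \right)} = \left(14 - -8\right) \left(36 - 24\right) = \left(14 + 8\right) \left(36 - 24\right) = 22 \cdot 12 = 264$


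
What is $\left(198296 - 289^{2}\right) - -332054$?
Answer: $446829$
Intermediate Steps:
$\left(198296 - 289^{2}\right) - -332054 = \left(198296 - 83521\right) + 332054 = 114775 + 332054 = 446829$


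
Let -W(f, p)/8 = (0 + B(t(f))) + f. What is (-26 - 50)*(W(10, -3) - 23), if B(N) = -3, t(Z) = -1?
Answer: 6004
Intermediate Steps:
W(f, p) = 24 - 8*f (W(f, p) = -8*((0 - 3) + f) = -8*(-3 + f) = 24 - 8*f)
(-26 - 50)*(W(10, -3) - 23) = (-26 - 50)*((24 - 8*10) - 23) = -76*((24 - 80) - 23) = -76*(-56 - 23) = -76*(-79) = 6004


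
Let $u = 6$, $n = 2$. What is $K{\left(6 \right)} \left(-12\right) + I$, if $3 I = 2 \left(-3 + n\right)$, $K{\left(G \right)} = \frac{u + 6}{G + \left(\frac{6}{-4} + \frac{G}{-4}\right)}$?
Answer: $- \frac{146}{3} \approx -48.667$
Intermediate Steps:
$K{\left(G \right)} = \frac{12}{- \frac{3}{2} + \frac{3 G}{4}}$ ($K{\left(G \right)} = \frac{6 + 6}{G + \left(\frac{6}{-4} + \frac{G}{-4}\right)} = \frac{12}{G + \left(6 \left(- \frac{1}{4}\right) + G \left(- \frac{1}{4}\right)\right)} = \frac{12}{G - \left(\frac{3}{2} + \frac{G}{4}\right)} = \frac{12}{- \frac{3}{2} + \frac{3 G}{4}}$)
$I = - \frac{2}{3}$ ($I = \frac{2 \left(-3 + 2\right)}{3} = \frac{2 \left(-1\right)}{3} = \frac{1}{3} \left(-2\right) = - \frac{2}{3} \approx -0.66667$)
$K{\left(6 \right)} \left(-12\right) + I = \frac{16}{-2 + 6} \left(-12\right) - \frac{2}{3} = \frac{16}{4} \left(-12\right) - \frac{2}{3} = 16 \cdot \frac{1}{4} \left(-12\right) - \frac{2}{3} = 4 \left(-12\right) - \frac{2}{3} = -48 - \frac{2}{3} = - \frac{146}{3}$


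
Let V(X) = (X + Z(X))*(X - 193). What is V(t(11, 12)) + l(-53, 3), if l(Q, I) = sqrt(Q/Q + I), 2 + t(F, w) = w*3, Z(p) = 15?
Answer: -7789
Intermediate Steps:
t(F, w) = -2 + 3*w (t(F, w) = -2 + w*3 = -2 + 3*w)
l(Q, I) = sqrt(1 + I)
V(X) = (-193 + X)*(15 + X) (V(X) = (X + 15)*(X - 193) = (15 + X)*(-193 + X) = (-193 + X)*(15 + X))
V(t(11, 12)) + l(-53, 3) = (-2895 + (-2 + 3*12)**2 - 178*(-2 + 3*12)) + sqrt(1 + 3) = (-2895 + (-2 + 36)**2 - 178*(-2 + 36)) + sqrt(4) = (-2895 + 34**2 - 178*34) + 2 = (-2895 + 1156 - 6052) + 2 = -7791 + 2 = -7789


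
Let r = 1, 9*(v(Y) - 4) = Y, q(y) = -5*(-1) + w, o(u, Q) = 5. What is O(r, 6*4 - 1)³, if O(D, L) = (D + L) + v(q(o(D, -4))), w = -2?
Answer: 614125/27 ≈ 22745.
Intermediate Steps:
q(y) = 3 (q(y) = -5*(-1) - 2 = 5 - 2 = 3)
v(Y) = 4 + Y/9
O(D, L) = 13/3 + D + L (O(D, L) = (D + L) + (4 + (⅑)*3) = (D + L) + (4 + ⅓) = (D + L) + 13/3 = 13/3 + D + L)
O(r, 6*4 - 1)³ = (13/3 + 1 + (6*4 - 1))³ = (13/3 + 1 + (24 - 1))³ = (13/3 + 1 + 23)³ = (85/3)³ = 614125/27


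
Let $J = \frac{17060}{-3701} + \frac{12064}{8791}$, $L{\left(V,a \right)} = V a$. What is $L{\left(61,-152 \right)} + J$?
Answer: $- \frac{301774398148}{32535491} \approx -9275.2$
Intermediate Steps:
$J = - \frac{105325596}{32535491}$ ($J = 17060 \left(- \frac{1}{3701}\right) + 12064 \cdot \frac{1}{8791} = - \frac{17060}{3701} + \frac{12064}{8791} = - \frac{105325596}{32535491} \approx -3.2373$)
$L{\left(61,-152 \right)} + J = 61 \left(-152\right) - \frac{105325596}{32535491} = -9272 - \frac{105325596}{32535491} = - \frac{301774398148}{32535491}$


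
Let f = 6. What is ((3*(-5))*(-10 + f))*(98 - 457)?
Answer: -21540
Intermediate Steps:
((3*(-5))*(-10 + f))*(98 - 457) = ((3*(-5))*(-10 + 6))*(98 - 457) = -15*(-4)*(-359) = 60*(-359) = -21540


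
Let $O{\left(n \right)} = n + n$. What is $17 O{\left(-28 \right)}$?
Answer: $-952$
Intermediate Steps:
$O{\left(n \right)} = 2 n$
$17 O{\left(-28 \right)} = 17 \cdot 2 \left(-28\right) = 17 \left(-56\right) = -952$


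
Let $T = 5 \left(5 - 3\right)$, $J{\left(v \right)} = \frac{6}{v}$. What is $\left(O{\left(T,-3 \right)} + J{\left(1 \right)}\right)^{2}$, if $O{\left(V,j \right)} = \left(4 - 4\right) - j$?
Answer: $81$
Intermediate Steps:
$T = 10$ ($T = 5 \cdot 2 = 10$)
$O{\left(V,j \right)} = - j$ ($O{\left(V,j \right)} = \left(4 - 4\right) - j = 0 - j = - j$)
$\left(O{\left(T,-3 \right)} + J{\left(1 \right)}\right)^{2} = \left(\left(-1\right) \left(-3\right) + \frac{6}{1}\right)^{2} = \left(3 + 6 \cdot 1\right)^{2} = \left(3 + 6\right)^{2} = 9^{2} = 81$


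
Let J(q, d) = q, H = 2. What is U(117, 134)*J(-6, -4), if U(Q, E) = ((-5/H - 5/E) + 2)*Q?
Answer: 25272/67 ≈ 377.19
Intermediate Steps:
U(Q, E) = Q*(-½ - 5/E) (U(Q, E) = ((-5/2 - 5/E) + 2)*Q = (-½ - 5/E)*Q = Q*(-½ - 5/E))
U(117, 134)*J(-6, -4) = ((½)*117*(-10 - 1*134)/134)*(-6) = ((½)*117*(1/134)*(-10 - 134))*(-6) = ((½)*117*(1/134)*(-144))*(-6) = -4212/67*(-6) = 25272/67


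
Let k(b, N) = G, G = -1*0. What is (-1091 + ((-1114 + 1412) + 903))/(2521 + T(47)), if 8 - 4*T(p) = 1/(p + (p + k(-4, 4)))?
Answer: 41360/948647 ≈ 0.043599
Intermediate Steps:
G = 0
k(b, N) = 0
T(p) = 2 - 1/(8*p) (T(p) = 2 - 1/(4*(p + (p + 0))) = 2 - 1/(4*(p + p)) = 2 - 1/(2*p)/4 = 2 - 1/(8*p))
(-1091 + ((-1114 + 1412) + 903))/(2521 + T(47)) = (-1091 + ((-1114 + 1412) + 903))/(2521 + (2 - ⅛/47)) = (-1091 + (298 + 903))/(2521 + (2 - ⅛*1/47)) = (-1091 + 1201)/(2521 + (2 - 1/376)) = 110/(2521 + 751/376) = 110/(948647/376) = 110*(376/948647) = 41360/948647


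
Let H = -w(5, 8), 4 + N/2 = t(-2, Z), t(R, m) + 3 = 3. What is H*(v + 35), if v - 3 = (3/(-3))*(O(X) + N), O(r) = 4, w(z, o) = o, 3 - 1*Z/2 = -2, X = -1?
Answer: -336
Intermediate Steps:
Z = 10 (Z = 6 - 2*(-2) = 6 + 4 = 10)
t(R, m) = 0 (t(R, m) = -3 + 3 = 0)
N = -8 (N = -8 + 2*0 = -8 + 0 = -8)
H = -8 (H = -1*8 = -8)
v = 7 (v = 3 + (3/(-3))*(4 - 8) = 3 + (3*(-⅓))*(-4) = 3 - 1*(-4) = 3 + 4 = 7)
H*(v + 35) = -8*(7 + 35) = -8*42 = -336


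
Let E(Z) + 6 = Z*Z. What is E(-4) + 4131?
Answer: 4141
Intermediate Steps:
E(Z) = -6 + Z² (E(Z) = -6 + Z*Z = -6 + Z²)
E(-4) + 4131 = (-6 + (-4)²) + 4131 = (-6 + 16) + 4131 = 10 + 4131 = 4141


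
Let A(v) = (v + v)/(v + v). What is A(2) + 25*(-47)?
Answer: -1174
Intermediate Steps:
A(v) = 1 (A(v) = (2*v)/((2*v)) = (2*v)*(1/(2*v)) = 1)
A(2) + 25*(-47) = 1 + 25*(-47) = 1 - 1175 = -1174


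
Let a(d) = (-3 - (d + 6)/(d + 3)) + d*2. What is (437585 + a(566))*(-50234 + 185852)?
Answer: 33854008604892/569 ≈ 5.9497e+10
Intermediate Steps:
a(d) = -3 + 2*d - (6 + d)/(3 + d) (a(d) = (-3 - (6 + d)/(3 + d)) + 2*d = -3 + 2*d - (6 + d)/(3 + d))
(437585 + a(566))*(-50234 + 185852) = (437585 + (-15 + 2*566 + 2*566**2)/(3 + 566))*(-50234 + 185852) = (437585 + (-15 + 1132 + 2*320356)/569)*135618 = (437585 + (-15 + 1132 + 640712)/569)*135618 = (437585 + (1/569)*641829)*135618 = (437585 + 641829/569)*135618 = (249627694/569)*135618 = 33854008604892/569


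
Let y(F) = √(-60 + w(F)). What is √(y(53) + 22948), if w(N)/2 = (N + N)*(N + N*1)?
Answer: √(22948 + 2*√5603) ≈ 151.98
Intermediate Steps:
w(N) = 8*N² (w(N) = 2*((N + N)*(N + N*1)) = 2*((2*N)*(N + N)) = 2*((2*N)*(2*N)) = 2*(4*N²) = 8*N²)
y(F) = √(-60 + 8*F²)
√(y(53) + 22948) = √(2*√(-15 + 2*53²) + 22948) = √(2*√(-15 + 2*2809) + 22948) = √(2*√(-15 + 5618) + 22948) = √(2*√5603 + 22948) = √(22948 + 2*√5603)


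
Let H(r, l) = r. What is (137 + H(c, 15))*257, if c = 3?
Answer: 35980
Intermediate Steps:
(137 + H(c, 15))*257 = (137 + 3)*257 = 140*257 = 35980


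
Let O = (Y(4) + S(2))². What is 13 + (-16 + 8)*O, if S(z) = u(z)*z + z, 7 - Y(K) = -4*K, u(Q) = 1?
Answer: -5819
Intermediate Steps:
Y(K) = 7 + 4*K (Y(K) = 7 - (-4)*K = 7 + 4*K)
S(z) = 2*z (S(z) = 1*z + z = z + z = 2*z)
O = 729 (O = ((7 + 4*4) + 2*2)² = ((7 + 16) + 4)² = (23 + 4)² = 27² = 729)
13 + (-16 + 8)*O = 13 + (-16 + 8)*729 = 13 - 8*729 = 13 - 5832 = -5819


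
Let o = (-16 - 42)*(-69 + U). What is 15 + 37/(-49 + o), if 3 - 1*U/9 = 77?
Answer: 638752/42581 ≈ 15.001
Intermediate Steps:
U = -666 (U = 27 - 9*77 = 27 - 693 = -666)
o = 42630 (o = (-16 - 42)*(-69 - 666) = -58*(-735) = 42630)
15 + 37/(-49 + o) = 15 + 37/(-49 + 42630) = 15 + 37/42581 = 638752/42581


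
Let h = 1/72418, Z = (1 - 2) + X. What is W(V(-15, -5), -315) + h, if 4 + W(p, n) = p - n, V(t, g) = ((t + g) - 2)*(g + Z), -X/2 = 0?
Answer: 32081175/72418 ≈ 443.00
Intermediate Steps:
X = 0 (X = -2*0 = 0)
Z = -1 (Z = (1 - 2) + 0 = -1 + 0 = -1)
V(t, g) = (-1 + g)*(-2 + g + t) (V(t, g) = ((t + g) - 2)*(g - 1) = ((g + t) - 2)*(-1 + g) = (-2 + g + t)*(-1 + g) = (-1 + g)*(-2 + g + t))
W(p, n) = -4 + p - n (W(p, n) = -4 + (p - n) = -4 + p - n)
h = 1/72418 ≈ 1.3809e-5
W(V(-15, -5), -315) + h = (-4 + (2 + (-5)² - 1*(-15) - 3*(-5) - 5*(-15)) - 1*(-315)) + 1/72418 = (-4 + (2 + 25 + 15 + 15 + 75) + 315) + 1/72418 = (-4 + 132 + 315) + 1/72418 = 443 + 1/72418 = 32081175/72418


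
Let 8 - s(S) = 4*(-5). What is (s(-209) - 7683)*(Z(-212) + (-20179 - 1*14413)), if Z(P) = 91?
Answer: 264105155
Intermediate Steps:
s(S) = 28 (s(S) = 8 - 4*(-5) = 8 - 1*(-20) = 8 + 20 = 28)
(s(-209) - 7683)*(Z(-212) + (-20179 - 1*14413)) = (28 - 7683)*(91 + (-20179 - 1*14413)) = -7655*(91 + (-20179 - 14413)) = -7655*(91 - 34592) = -7655*(-34501) = 264105155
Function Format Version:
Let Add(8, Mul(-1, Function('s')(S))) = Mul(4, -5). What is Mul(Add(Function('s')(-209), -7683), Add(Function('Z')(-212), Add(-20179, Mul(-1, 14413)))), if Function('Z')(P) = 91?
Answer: 264105155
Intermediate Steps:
Function('s')(S) = 28 (Function('s')(S) = Add(8, Mul(-1, Mul(4, -5))) = Add(8, Mul(-1, -20)) = Add(8, 20) = 28)
Mul(Add(Function('s')(-209), -7683), Add(Function('Z')(-212), Add(-20179, Mul(-1, 14413)))) = Mul(Add(28, -7683), Add(91, Add(-20179, Mul(-1, 14413)))) = Mul(-7655, Add(91, Add(-20179, -14413))) = Mul(-7655, Add(91, -34592)) = Mul(-7655, -34501) = 264105155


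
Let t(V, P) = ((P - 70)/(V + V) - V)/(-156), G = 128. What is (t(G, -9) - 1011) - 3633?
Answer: -61809979/13312 ≈ -4643.2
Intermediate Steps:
t(V, P) = V/156 - (-70 + P)/(312*V) (t(V, P) = ((-70 + P)/((2*V)) - V)*(-1/156) = ((-70 + P)*(1/(2*V)) - V)*(-1/156) = ((-70 + P)/(2*V) - V)*(-1/156) = (-V + (-70 + P)/(2*V))*(-1/156) = V/156 - (-70 + P)/(312*V))
(t(G, -9) - 1011) - 3633 = ((1/312)*(70 - 1*(-9) + 2*128²)/128 - 1011) - 3633 = ((1/312)*(1/128)*(70 + 9 + 2*16384) - 1011) - 3633 = ((1/312)*(1/128)*(70 + 9 + 32768) - 1011) - 3633 = ((1/312)*(1/128)*32847 - 1011) - 3633 = (10949/13312 - 1011) - 3633 = -13447483/13312 - 3633 = -61809979/13312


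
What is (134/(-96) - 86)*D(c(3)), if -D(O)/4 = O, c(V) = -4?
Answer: -4195/3 ≈ -1398.3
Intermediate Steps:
D(O) = -4*O
(134/(-96) - 86)*D(c(3)) = (134/(-96) - 86)*(-4*(-4)) = (134*(-1/96) - 86)*16 = (-67/48 - 86)*16 = -4195/48*16 = -4195/3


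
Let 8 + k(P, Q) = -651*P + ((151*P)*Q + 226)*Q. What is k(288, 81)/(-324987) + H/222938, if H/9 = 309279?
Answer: -62667409358807/72451951806 ≈ -864.95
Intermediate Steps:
H = 2783511 (H = 9*309279 = 2783511)
k(P, Q) = -8 - 651*P + Q*(226 + 151*P*Q) (k(P, Q) = -8 + (-651*P + ((151*P)*Q + 226)*Q) = -8 + (-651*P + (151*P*Q + 226)*Q) = -8 + (-651*P + (226 + 151*P*Q)*Q) = -8 + (-651*P + Q*(226 + 151*P*Q)) = -8 - 651*P + Q*(226 + 151*P*Q))
k(288, 81)/(-324987) + H/222938 = (-8 - 651*288 + 226*81 + 151*288*81²)/(-324987) + 2783511/222938 = (-8 - 187488 + 18306 + 151*288*6561)*(-1/324987) + 2783511*(1/222938) = (-8 - 187488 + 18306 + 285324768)*(-1/324987) + 2783511/222938 = 285155578*(-1/324987) + 2783511/222938 = -285155578/324987 + 2783511/222938 = -62667409358807/72451951806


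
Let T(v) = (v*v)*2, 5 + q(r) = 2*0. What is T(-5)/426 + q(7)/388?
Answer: 8635/82644 ≈ 0.10448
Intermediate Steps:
q(r) = -5 (q(r) = -5 + 2*0 = -5 + 0 = -5)
T(v) = 2*v**2 (T(v) = v**2*2 = 2*v**2)
T(-5)/426 + q(7)/388 = (2*(-5)**2)/426 - 5/388 = (2*25)*(1/426) - 5*1/388 = 50*(1/426) - 5/388 = 25/213 - 5/388 = 8635/82644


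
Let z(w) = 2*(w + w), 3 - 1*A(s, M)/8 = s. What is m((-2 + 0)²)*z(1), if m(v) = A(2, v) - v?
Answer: 16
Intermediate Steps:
A(s, M) = 24 - 8*s
z(w) = 4*w (z(w) = 2*(2*w) = 4*w)
m(v) = 8 - v (m(v) = (24 - 8*2) - v = (24 - 16) - v = 8 - v)
m((-2 + 0)²)*z(1) = (8 - (-2 + 0)²)*(4*1) = (8 - 1*(-2)²)*4 = (8 - 1*4)*4 = (8 - 4)*4 = 4*4 = 16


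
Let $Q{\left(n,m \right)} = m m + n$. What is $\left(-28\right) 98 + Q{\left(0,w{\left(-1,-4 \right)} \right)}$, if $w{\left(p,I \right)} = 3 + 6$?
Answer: $-2663$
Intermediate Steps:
$w{\left(p,I \right)} = 9$
$Q{\left(n,m \right)} = n + m^{2}$ ($Q{\left(n,m \right)} = m^{2} + n = n + m^{2}$)
$\left(-28\right) 98 + Q{\left(0,w{\left(-1,-4 \right)} \right)} = \left(-28\right) 98 + \left(0 + 9^{2}\right) = -2744 + \left(0 + 81\right) = -2744 + 81 = -2663$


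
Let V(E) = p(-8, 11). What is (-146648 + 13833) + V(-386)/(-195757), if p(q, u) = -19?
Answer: -1368392944/10303 ≈ -1.3282e+5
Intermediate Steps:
V(E) = -19
(-146648 + 13833) + V(-386)/(-195757) = (-146648 + 13833) - 19/(-195757) = -132815 - 19*(-1/195757) = -132815 + 1/10303 = -1368392944/10303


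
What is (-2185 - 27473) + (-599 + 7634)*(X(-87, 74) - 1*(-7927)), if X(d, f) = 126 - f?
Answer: 56102607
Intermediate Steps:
(-2185 - 27473) + (-599 + 7634)*(X(-87, 74) - 1*(-7927)) = (-2185 - 27473) + (-599 + 7634)*((126 - 1*74) - 1*(-7927)) = -29658 + 7035*((126 - 74) + 7927) = -29658 + 7035*(52 + 7927) = -29658 + 7035*7979 = -29658 + 56132265 = 56102607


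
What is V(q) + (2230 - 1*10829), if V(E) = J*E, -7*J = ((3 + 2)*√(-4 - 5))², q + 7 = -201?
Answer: -106993/7 ≈ -15285.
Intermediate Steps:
q = -208 (q = -7 - 201 = -208)
J = 225/7 (J = -(3 + 2)²*(-4 - 5)/7 = -(5*√(-9))²/7 = -(5*(3*I))²/7 = -(15*I)²/7 = -⅐*(-225) = 225/7 ≈ 32.143)
V(E) = 225*E/7
V(q) + (2230 - 1*10829) = (225/7)*(-208) + (2230 - 1*10829) = -46800/7 + (2230 - 10829) = -46800/7 - 8599 = -106993/7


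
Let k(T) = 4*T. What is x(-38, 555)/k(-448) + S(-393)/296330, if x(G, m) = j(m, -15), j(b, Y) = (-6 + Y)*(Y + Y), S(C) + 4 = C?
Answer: -6692833/18965120 ≈ -0.35290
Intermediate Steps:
S(C) = -4 + C
j(b, Y) = 2*Y*(-6 + Y) (j(b, Y) = (-6 + Y)*(2*Y) = 2*Y*(-6 + Y))
x(G, m) = 630 (x(G, m) = 2*(-15)*(-6 - 15) = 2*(-15)*(-21) = 630)
x(-38, 555)/k(-448) + S(-393)/296330 = 630/((4*(-448))) + (-4 - 393)/296330 = 630/(-1792) - 397*1/296330 = 630*(-1/1792) - 397/296330 = -45/128 - 397/296330 = -6692833/18965120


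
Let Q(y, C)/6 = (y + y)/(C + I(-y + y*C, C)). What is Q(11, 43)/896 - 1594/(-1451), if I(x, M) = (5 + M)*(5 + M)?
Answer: 838058315/762831328 ≈ 1.0986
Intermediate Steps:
I(x, M) = (5 + M)²
Q(y, C) = 12*y/(C + (5 + C)²) (Q(y, C) = 6*((y + y)/(C + (5 + C)²)) = 6*((2*y)/(C + (5 + C)²)) = 6*(2*y/(C + (5 + C)²)) = 12*y/(C + (5 + C)²))
Q(11, 43)/896 - 1594/(-1451) = (12*11/(43 + (5 + 43)²))/896 - 1594/(-1451) = (12*11/(43 + 48²))*(1/896) - 1594*(-1/1451) = (12*11/(43 + 2304))*(1/896) + 1594/1451 = (12*11/2347)*(1/896) + 1594/1451 = (12*11*(1/2347))*(1/896) + 1594/1451 = (132/2347)*(1/896) + 1594/1451 = 33/525728 + 1594/1451 = 838058315/762831328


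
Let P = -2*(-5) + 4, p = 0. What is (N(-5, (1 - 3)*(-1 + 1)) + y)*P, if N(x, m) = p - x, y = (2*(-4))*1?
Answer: -42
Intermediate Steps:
y = -8 (y = -8*1 = -8)
N(x, m) = -x (N(x, m) = 0 - x = -x)
P = 14 (P = 10 + 4 = 14)
(N(-5, (1 - 3)*(-1 + 1)) + y)*P = (-1*(-5) - 8)*14 = (5 - 8)*14 = -3*14 = -42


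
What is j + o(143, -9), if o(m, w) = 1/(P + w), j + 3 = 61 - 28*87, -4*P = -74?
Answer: -45180/19 ≈ -2377.9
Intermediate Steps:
P = 37/2 (P = -1/4*(-74) = 37/2 ≈ 18.500)
j = -2378 (j = -3 + (61 - 28*87) = -3 + (61 - 2436) = -3 - 2375 = -2378)
o(m, w) = 1/(37/2 + w)
j + o(143, -9) = -2378 + 2/(37 + 2*(-9)) = -2378 + 2/(37 - 18) = -2378 + 2/19 = -45180/19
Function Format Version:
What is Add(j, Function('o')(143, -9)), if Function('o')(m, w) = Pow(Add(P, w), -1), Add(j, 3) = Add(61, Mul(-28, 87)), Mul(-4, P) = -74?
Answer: Rational(-45180, 19) ≈ -2377.9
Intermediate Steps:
P = Rational(37, 2) (P = Mul(Rational(-1, 4), -74) = Rational(37, 2) ≈ 18.500)
j = -2378 (j = Add(-3, Add(61, Mul(-28, 87))) = Add(-3, Add(61, -2436)) = Add(-3, -2375) = -2378)
Function('o')(m, w) = Pow(Add(Rational(37, 2), w), -1)
Add(j, Function('o')(143, -9)) = Add(-2378, Mul(2, Pow(Add(37, Mul(2, -9)), -1))) = Add(-2378, Mul(2, Pow(Add(37, -18), -1))) = Add(-2378, Mul(2, Pow(19, -1))) = Add(-2378, Mul(2, Rational(1, 19))) = Add(-2378, Rational(2, 19)) = Rational(-45180, 19)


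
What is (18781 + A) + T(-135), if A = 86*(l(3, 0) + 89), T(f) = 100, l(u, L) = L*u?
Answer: 26535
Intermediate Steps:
A = 7654 (A = 86*(0*3 + 89) = 86*(0 + 89) = 86*89 = 7654)
(18781 + A) + T(-135) = (18781 + 7654) + 100 = 26435 + 100 = 26535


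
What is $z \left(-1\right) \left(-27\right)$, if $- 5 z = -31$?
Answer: $\frac{837}{5} \approx 167.4$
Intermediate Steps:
$z = \frac{31}{5}$ ($z = \left(- \frac{1}{5}\right) \left(-31\right) = \frac{31}{5} \approx 6.2$)
$z \left(-1\right) \left(-27\right) = \frac{31}{5} \left(-1\right) \left(-27\right) = \left(- \frac{31}{5}\right) \left(-27\right) = \frac{837}{5}$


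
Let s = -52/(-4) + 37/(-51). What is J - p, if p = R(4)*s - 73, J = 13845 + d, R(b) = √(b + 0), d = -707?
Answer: 672509/51 ≈ 13186.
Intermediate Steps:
s = 626/51 (s = -52*(-¼) + 37*(-1/51) = 13 - 37/51 = 626/51 ≈ 12.275)
R(b) = √b
J = 13138 (J = 13845 - 707 = 13138)
p = -2471/51 (p = √4*(626/51) - 73 = 2*(626/51) - 73 = 1252/51 - 73 = -2471/51 ≈ -48.451)
J - p = 13138 - 1*(-2471/51) = 13138 + 2471/51 = 672509/51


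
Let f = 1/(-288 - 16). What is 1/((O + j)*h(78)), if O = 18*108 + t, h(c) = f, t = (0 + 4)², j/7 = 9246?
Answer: -152/33341 ≈ -0.0045590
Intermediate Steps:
j = 64722 (j = 7*9246 = 64722)
f = -1/304 (f = 1/(-304) = -1/304 ≈ -0.0032895)
t = 16 (t = 4² = 16)
h(c) = -1/304
O = 1960 (O = 18*108 + 16 = 1944 + 16 = 1960)
1/((O + j)*h(78)) = 1/((1960 + 64722)*(-1/304)) = -304/66682 = (1/66682)*(-304) = -152/33341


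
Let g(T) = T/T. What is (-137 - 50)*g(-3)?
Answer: -187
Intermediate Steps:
g(T) = 1
(-137 - 50)*g(-3) = (-137 - 50)*1 = -187*1 = -187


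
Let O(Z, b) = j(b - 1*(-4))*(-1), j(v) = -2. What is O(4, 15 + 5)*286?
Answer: 572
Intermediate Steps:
O(Z, b) = 2 (O(Z, b) = -2*(-1) = 2)
O(4, 15 + 5)*286 = 2*286 = 572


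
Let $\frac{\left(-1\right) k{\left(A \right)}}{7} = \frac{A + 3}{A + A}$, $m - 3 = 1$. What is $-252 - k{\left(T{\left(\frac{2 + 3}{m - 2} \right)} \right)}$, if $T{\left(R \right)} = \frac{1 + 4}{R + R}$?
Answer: $-238$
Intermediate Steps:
$m = 4$ ($m = 3 + 1 = 4$)
$T{\left(R \right)} = \frac{5}{2 R}$
$k{\left(A \right)} = - \frac{7 \left(3 + A\right)}{2 A}$ ($k{\left(A \right)} = - 7 \frac{A + 3}{A + A} = - 7 \frac{3 + A}{2 A} = - \frac{7 \left(3 + A\right)}{2 A}$)
$-252 - k{\left(T{\left(\frac{2 + 3}{m - 2} \right)} \right)} = -252 - \frac{7 \left(-3 - \frac{5}{2 \frac{2 + 3}{4 - 2}}\right)}{2 \frac{5}{2 \frac{2 + 3}{4 - 2}}} = -252 - \frac{7 \left(-3 - \frac{5}{2 \cdot \frac{5}{2}}\right)}{2 \frac{5}{2 \cdot \frac{5}{2}}} = -252 - \frac{7 \left(-3 - \frac{5}{2} \cdot \frac{2}{5}\right)}{2 \cdot \frac{5}{2} \cdot \frac{2}{5}} = -252 - \frac{7 \left(-3 - 1\right)}{2 \cdot 1} = -252 - \frac{7}{2} \cdot 1 \left(-3 - 1\right) = -252 - \frac{7}{2} \cdot 1 \left(-4\right) = -252 - -14 = -252 + 14 = -238$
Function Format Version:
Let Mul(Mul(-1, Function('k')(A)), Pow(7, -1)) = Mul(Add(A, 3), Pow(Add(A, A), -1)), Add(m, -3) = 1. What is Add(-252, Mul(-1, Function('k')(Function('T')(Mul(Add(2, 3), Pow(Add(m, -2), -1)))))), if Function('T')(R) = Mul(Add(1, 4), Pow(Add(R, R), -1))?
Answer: -238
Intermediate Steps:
m = 4 (m = Add(3, 1) = 4)
Function('T')(R) = Mul(Rational(5, 2), Pow(R, -1)) (Function('T')(R) = Mul(5, Pow(Mul(2, R), -1)) = Mul(5, Mul(Rational(1, 2), Pow(R, -1))) = Mul(Rational(5, 2), Pow(R, -1)))
Function('k')(A) = Mul(Rational(-7, 2), Pow(A, -1), Add(3, A)) (Function('k')(A) = Mul(-7, Mul(Add(A, 3), Pow(Add(A, A), -1))) = Mul(-7, Mul(Add(3, A), Pow(Mul(2, A), -1))) = Mul(-7, Mul(Add(3, A), Mul(Rational(1, 2), Pow(A, -1)))) = Mul(-7, Mul(Rational(1, 2), Pow(A, -1), Add(3, A))) = Mul(Rational(-7, 2), Pow(A, -1), Add(3, A)))
Add(-252, Mul(-1, Function('k')(Function('T')(Mul(Add(2, 3), Pow(Add(m, -2), -1)))))) = Add(-252, Mul(-1, Mul(Rational(7, 2), Pow(Mul(Rational(5, 2), Pow(Mul(Add(2, 3), Pow(Add(4, -2), -1)), -1)), -1), Add(-3, Mul(-1, Mul(Rational(5, 2), Pow(Mul(Add(2, 3), Pow(Add(4, -2), -1)), -1))))))) = Add(-252, Mul(-1, Mul(Rational(7, 2), Pow(Mul(Rational(5, 2), Pow(Mul(5, Pow(2, -1)), -1)), -1), Add(-3, Mul(-1, Mul(Rational(5, 2), Pow(Mul(5, Pow(2, -1)), -1))))))) = Add(-252, Mul(-1, Mul(Rational(7, 2), Pow(Mul(Rational(5, 2), Pow(Mul(5, Rational(1, 2)), -1)), -1), Add(-3, Mul(-1, Mul(Rational(5, 2), Pow(Mul(5, Rational(1, 2)), -1))))))) = Add(-252, Mul(-1, Mul(Rational(7, 2), Pow(Mul(Rational(5, 2), Pow(Rational(5, 2), -1)), -1), Add(-3, Mul(-1, Mul(Rational(5, 2), Pow(Rational(5, 2), -1))))))) = Add(-252, Mul(-1, Mul(Rational(7, 2), Pow(Mul(Rational(5, 2), Rational(2, 5)), -1), Add(-3, Mul(-1, Mul(Rational(5, 2), Rational(2, 5))))))) = Add(-252, Mul(-1, Mul(Rational(7, 2), Pow(1, -1), Add(-3, Mul(-1, 1))))) = Add(-252, Mul(-1, Mul(Rational(7, 2), 1, Add(-3, -1)))) = Add(-252, Mul(-1, Mul(Rational(7, 2), 1, -4))) = Add(-252, Mul(-1, -14)) = Add(-252, 14) = -238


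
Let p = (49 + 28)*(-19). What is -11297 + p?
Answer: -12760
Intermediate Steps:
p = -1463 (p = 77*(-19) = -1463)
-11297 + p = -11297 - 1463 = -12760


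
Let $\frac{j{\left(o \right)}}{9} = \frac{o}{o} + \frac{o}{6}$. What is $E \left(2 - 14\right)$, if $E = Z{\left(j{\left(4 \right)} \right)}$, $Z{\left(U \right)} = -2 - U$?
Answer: $204$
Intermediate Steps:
$j{\left(o \right)} = 9 + \frac{3 o}{2}$ ($j{\left(o \right)} = 9 \left(\frac{o}{o} + \frac{o}{6}\right) = 9 \left(1 + o \frac{1}{6}\right) = 9 \left(1 + \frac{o}{6}\right) = 9 + \frac{3 o}{2}$)
$E = -17$ ($E = -2 - \left(9 + \frac{3}{2} \cdot 4\right) = -2 - \left(9 + 6\right) = -2 - 15 = -17$)
$E \left(2 - 14\right) = - 17 \left(2 - 14\right) = \left(-17\right) \left(-12\right) = 204$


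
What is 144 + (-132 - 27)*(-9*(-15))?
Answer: -21321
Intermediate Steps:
144 + (-132 - 27)*(-9*(-15)) = 144 - 159*135 = 144 - 21465 = -21321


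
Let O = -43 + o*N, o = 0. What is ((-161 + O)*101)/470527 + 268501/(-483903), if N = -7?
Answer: -136307307439/227689426881 ≈ -0.59865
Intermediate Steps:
O = -43 (O = -43 + 0*(-7) = -43 + 0 = -43)
((-161 + O)*101)/470527 + 268501/(-483903) = ((-161 - 43)*101)/470527 + 268501/(-483903) = -204*101*(1/470527) + 268501*(-1/483903) = -20604*1/470527 - 268501/483903 = -20604/470527 - 268501/483903 = -136307307439/227689426881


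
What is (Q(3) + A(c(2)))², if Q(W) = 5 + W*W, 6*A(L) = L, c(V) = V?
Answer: 1849/9 ≈ 205.44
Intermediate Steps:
A(L) = L/6
Q(W) = 5 + W²
(Q(3) + A(c(2)))² = ((5 + 3²) + (⅙)*2)² = ((5 + 9) + ⅓)² = (14 + ⅓)² = (43/3)² = 1849/9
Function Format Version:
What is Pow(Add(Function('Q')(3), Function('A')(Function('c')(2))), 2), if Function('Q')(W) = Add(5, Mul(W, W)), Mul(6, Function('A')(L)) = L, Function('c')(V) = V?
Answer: Rational(1849, 9) ≈ 205.44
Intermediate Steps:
Function('A')(L) = Mul(Rational(1, 6), L)
Function('Q')(W) = Add(5, Pow(W, 2))
Pow(Add(Function('Q')(3), Function('A')(Function('c')(2))), 2) = Pow(Add(Add(5, Pow(3, 2)), Mul(Rational(1, 6), 2)), 2) = Pow(Add(Add(5, 9), Rational(1, 3)), 2) = Pow(Add(14, Rational(1, 3)), 2) = Pow(Rational(43, 3), 2) = Rational(1849, 9)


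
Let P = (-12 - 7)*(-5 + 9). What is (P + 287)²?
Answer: 44521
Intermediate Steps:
P = -76 (P = -19*4 = -76)
(P + 287)² = (-76 + 287)² = 211² = 44521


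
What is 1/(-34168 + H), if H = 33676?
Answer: -1/492 ≈ -0.0020325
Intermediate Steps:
1/(-34168 + H) = 1/(-34168 + 33676) = 1/(-492) = -1/492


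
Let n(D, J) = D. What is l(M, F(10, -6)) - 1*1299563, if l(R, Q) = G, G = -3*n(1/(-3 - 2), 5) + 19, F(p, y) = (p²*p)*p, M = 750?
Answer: -6497717/5 ≈ -1.2995e+6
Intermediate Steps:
F(p, y) = p⁴ (F(p, y) = p³*p = p⁴)
G = 98/5 (G = -3/(-3 - 2) + 19 = -3/(-5) + 19 = -3*(-⅕) + 19 = ⅗ + 19 = 98/5 ≈ 19.600)
l(R, Q) = 98/5
l(M, F(10, -6)) - 1*1299563 = 98/5 - 1*1299563 = 98/5 - 1299563 = -6497717/5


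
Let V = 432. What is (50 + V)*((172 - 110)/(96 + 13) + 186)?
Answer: 9801952/109 ≈ 89926.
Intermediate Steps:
(50 + V)*((172 - 110)/(96 + 13) + 186) = (50 + 432)*((172 - 110)/(96 + 13) + 186) = 482*(62/109 + 186) = 482*(20336/109) = 9801952/109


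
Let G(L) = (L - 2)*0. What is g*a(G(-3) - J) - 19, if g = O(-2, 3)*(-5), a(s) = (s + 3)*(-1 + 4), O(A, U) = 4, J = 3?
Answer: -19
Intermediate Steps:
G(L) = 0 (G(L) = (-2 + L)*0 = 0)
a(s) = 9 + 3*s (a(s) = (3 + s)*3 = 9 + 3*s)
g = -20 (g = 4*(-5) = -20)
g*a(G(-3) - J) - 19 = -20*(9 + 3*(0 - 1*3)) - 19 = -20*(9 + 3*(0 - 3)) - 19 = -20*(9 + 3*(-3)) - 19 = -20*(9 - 9) - 19 = -20*0 - 19 = 0 - 19 = -19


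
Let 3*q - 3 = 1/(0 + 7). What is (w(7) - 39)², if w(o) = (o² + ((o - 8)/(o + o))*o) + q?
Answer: 196249/1764 ≈ 111.25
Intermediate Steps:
q = 22/21 (q = 1 + 1/(3*(0 + 7)) = 1 + (⅓)/7 = 1 + (⅓)*(⅐) = 1 + 1/21 = 22/21 ≈ 1.0476)
w(o) = -62/21 + o² + o/2 (w(o) = (o² + ((o - 8)/(o + o))*o) + 22/21 = (o² + ((-8 + o)/((2*o)))*o) + 22/21 = (o² + ((-8 + o)*(1/(2*o)))*o) + 22/21 = (o² + ((-8 + o)/(2*o))*o) + 22/21 = (o² + (-4 + o/2)) + 22/21 = (-4 + o² + o/2) + 22/21 = -62/21 + o² + o/2)
(w(7) - 39)² = ((-62/21 + 7² + (½)*7) - 39)² = ((-62/21 + 49 + 7/2) - 39)² = (2081/42 - 39)² = (443/42)² = 196249/1764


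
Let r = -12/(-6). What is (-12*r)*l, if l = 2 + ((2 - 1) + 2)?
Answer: -120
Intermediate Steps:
l = 5 (l = 2 + (1 + 2) = 2 + 3 = 5)
r = 2 (r = -12*(-1/6) = 2)
(-12*r)*l = -12*2*5 = -24*5 = -120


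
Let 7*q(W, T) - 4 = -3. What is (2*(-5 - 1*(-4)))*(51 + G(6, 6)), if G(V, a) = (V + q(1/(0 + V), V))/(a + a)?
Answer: -4327/42 ≈ -103.02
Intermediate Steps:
q(W, T) = 1/7 (q(W, T) = 4/7 + (1/7)*(-3) = 4/7 - 3/7 = 1/7)
G(V, a) = (1/7 + V)/(2*a) (G(V, a) = (V + 1/7)/(a + a) = (1/7 + V)/((2*a)) = (1/7 + V)*(1/(2*a)) = (1/7 + V)/(2*a))
(2*(-5 - 1*(-4)))*(51 + G(6, 6)) = (2*(-5 - 1*(-4)))*(51 + (1/14)*(1 + 7*6)/6) = (2*(-5 + 4))*(51 + (1/14)*(1/6)*(1 + 42)) = (2*(-1))*(51 + (1/14)*(1/6)*43) = -2*(51 + 43/84) = -2*4327/84 = -4327/42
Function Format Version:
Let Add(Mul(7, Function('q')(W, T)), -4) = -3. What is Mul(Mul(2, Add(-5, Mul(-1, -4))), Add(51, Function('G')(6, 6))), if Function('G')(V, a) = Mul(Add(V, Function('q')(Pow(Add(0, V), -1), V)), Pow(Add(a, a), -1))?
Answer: Rational(-4327, 42) ≈ -103.02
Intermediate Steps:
Function('q')(W, T) = Rational(1, 7) (Function('q')(W, T) = Add(Rational(4, 7), Mul(Rational(1, 7), -3)) = Add(Rational(4, 7), Rational(-3, 7)) = Rational(1, 7))
Function('G')(V, a) = Mul(Rational(1, 2), Pow(a, -1), Add(Rational(1, 7), V)) (Function('G')(V, a) = Mul(Add(V, Rational(1, 7)), Pow(Add(a, a), -1)) = Mul(Add(Rational(1, 7), V), Pow(Mul(2, a), -1)) = Mul(Add(Rational(1, 7), V), Mul(Rational(1, 2), Pow(a, -1))) = Mul(Rational(1, 2), Pow(a, -1), Add(Rational(1, 7), V)))
Mul(Mul(2, Add(-5, Mul(-1, -4))), Add(51, Function('G')(6, 6))) = Mul(Mul(2, Add(-5, Mul(-1, -4))), Add(51, Mul(Rational(1, 14), Pow(6, -1), Add(1, Mul(7, 6))))) = Mul(Mul(2, Add(-5, 4)), Add(51, Mul(Rational(1, 14), Rational(1, 6), Add(1, 42)))) = Mul(Mul(2, -1), Add(51, Mul(Rational(1, 14), Rational(1, 6), 43))) = Mul(-2, Add(51, Rational(43, 84))) = Mul(-2, Rational(4327, 84)) = Rational(-4327, 42)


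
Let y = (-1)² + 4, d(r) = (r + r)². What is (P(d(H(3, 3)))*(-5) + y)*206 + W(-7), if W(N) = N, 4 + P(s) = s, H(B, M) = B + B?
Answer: -143177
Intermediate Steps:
H(B, M) = 2*B
d(r) = 4*r² (d(r) = (2*r)² = 4*r²)
P(s) = -4 + s
y = 5 (y = 1 + 4 = 5)
(P(d(H(3, 3)))*(-5) + y)*206 + W(-7) = ((-4 + 4*(2*3)²)*(-5) + 5)*206 - 7 = ((-4 + 4*6²)*(-5) + 5)*206 - 7 = ((-4 + 4*36)*(-5) + 5)*206 - 7 = ((-4 + 144)*(-5) + 5)*206 - 7 = (140*(-5) + 5)*206 - 7 = (-700 + 5)*206 - 7 = -695*206 - 7 = -143170 - 7 = -143177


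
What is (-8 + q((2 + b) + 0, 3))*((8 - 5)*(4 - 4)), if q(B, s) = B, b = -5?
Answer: 0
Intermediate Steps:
(-8 + q((2 + b) + 0, 3))*((8 - 5)*(4 - 4)) = (-8 + ((2 - 5) + 0))*((8 - 5)*(4 - 4)) = (-8 + (-3 + 0))*(3*0) = (-8 - 3)*0 = -11*0 = 0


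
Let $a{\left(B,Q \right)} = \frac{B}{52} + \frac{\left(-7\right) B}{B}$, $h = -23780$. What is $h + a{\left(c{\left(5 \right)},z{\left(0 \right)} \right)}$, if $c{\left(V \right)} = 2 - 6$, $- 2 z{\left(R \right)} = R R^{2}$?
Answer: $- \frac{309232}{13} \approx -23787.0$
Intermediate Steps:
$z{\left(R \right)} = - \frac{R^{3}}{2}$ ($z{\left(R \right)} = - \frac{R R^{2}}{2} = - \frac{R^{3}}{2}$)
$c{\left(V \right)} = -4$ ($c{\left(V \right)} = 2 - 6 = -4$)
$a{\left(B,Q \right)} = -7 + \frac{B}{52}$ ($a{\left(B,Q \right)} = B \frac{1}{52} - 7 = \frac{B}{52} - 7 = -7 + \frac{B}{52}$)
$h + a{\left(c{\left(5 \right)},z{\left(0 \right)} \right)} = -23780 + \left(-7 + \frac{1}{52} \left(-4\right)\right) = -23780 - \frac{92}{13} = - \frac{309232}{13}$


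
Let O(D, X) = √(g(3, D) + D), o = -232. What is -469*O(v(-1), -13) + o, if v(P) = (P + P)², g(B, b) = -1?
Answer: -232 - 469*√3 ≈ -1044.3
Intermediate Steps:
v(P) = 4*P² (v(P) = (2*P)² = 4*P²)
O(D, X) = √(-1 + D)
-469*O(v(-1), -13) + o = -469*√(-1 + 4*(-1)²) - 232 = -469*√(-1 + 4*1) - 232 = -469*√(-1 + 4) - 232 = -469*√3 - 232 = -232 - 469*√3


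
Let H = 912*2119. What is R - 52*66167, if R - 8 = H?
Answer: -1508148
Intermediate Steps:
H = 1932528
R = 1932536 (R = 8 + 1932528 = 1932536)
R - 52*66167 = 1932536 - 52*66167 = 1932536 - 3440684 = -1508148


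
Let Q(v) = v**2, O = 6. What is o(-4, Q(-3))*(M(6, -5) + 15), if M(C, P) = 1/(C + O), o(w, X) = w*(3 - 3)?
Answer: 0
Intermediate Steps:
o(w, X) = 0 (o(w, X) = w*0 = 0)
M(C, P) = 1/(6 + C) (M(C, P) = 1/(C + 6) = 1/(6 + C))
o(-4, Q(-3))*(M(6, -5) + 15) = 0*(1/(6 + 6) + 15) = 0*(1/12 + 15) = 0*(181/12) = 0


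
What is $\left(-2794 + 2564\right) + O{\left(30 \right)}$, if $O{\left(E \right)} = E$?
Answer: $-200$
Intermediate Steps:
$\left(-2794 + 2564\right) + O{\left(30 \right)} = \left(-2794 + 2564\right) + 30 = -230 + 30 = -200$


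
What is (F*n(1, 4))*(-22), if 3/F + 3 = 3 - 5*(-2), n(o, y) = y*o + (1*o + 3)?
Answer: -264/5 ≈ -52.800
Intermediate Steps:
n(o, y) = 3 + o + o*y (n(o, y) = o*y + (o + 3) = o*y + (3 + o) = 3 + o + o*y)
F = 3/10 (F = 3/(-3 + (3 - 5*(-2))) = 3/(-3 + (3 + 10)) = 3/(-3 + 13) = 3/10 ≈ 0.30000)
(F*n(1, 4))*(-22) = (3*(3 + 1 + 1*4)/10)*(-22) = (3*(3 + 1 + 4)/10)*(-22) = ((3/10)*8)*(-22) = (12/5)*(-22) = -264/5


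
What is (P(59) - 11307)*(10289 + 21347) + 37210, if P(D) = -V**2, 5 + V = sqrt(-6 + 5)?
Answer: -358430306 + 316360*I ≈ -3.5843e+8 + 3.1636e+5*I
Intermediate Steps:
V = -5 + I (V = -5 + sqrt(-6 + 5) = -5 + sqrt(-1) = -5 + I ≈ -5.0 + 1.0*I)
P(D) = -(-5 + I)**2
(P(59) - 11307)*(10289 + 21347) + 37210 = ((-24 + 10*I) - 11307)*(10289 + 21347) + 37210 = (-11331 + 10*I)*31636 + 37210 = (-358467516 + 316360*I) + 37210 = -358430306 + 316360*I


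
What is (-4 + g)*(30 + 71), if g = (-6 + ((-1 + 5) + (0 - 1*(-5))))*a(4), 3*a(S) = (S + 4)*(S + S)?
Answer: 6060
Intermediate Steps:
a(S) = 2*S*(4 + S)/3 (a(S) = ((S + 4)*(S + S))/3 = ((4 + S)*(2*S))/3 = (2*S*(4 + S))/3 = 2*S*(4 + S)/3)
g = 64 (g = (-6 + ((-1 + 5) + (0 - 1*(-5))))*((⅔)*4*(4 + 4)) = (-6 + (4 + (0 + 5)))*((⅔)*4*8) = (-6 + (4 + 5))*(64/3) = (-6 + 9)*(64/3) = 3*(64/3) = 64)
(-4 + g)*(30 + 71) = (-4 + 64)*(30 + 71) = 60*101 = 6060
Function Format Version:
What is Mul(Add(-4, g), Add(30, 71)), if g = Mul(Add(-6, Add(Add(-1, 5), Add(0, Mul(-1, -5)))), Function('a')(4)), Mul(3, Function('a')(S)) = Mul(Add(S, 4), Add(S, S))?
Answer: 6060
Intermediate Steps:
Function('a')(S) = Mul(Rational(2, 3), S, Add(4, S)) (Function('a')(S) = Mul(Rational(1, 3), Mul(Add(S, 4), Add(S, S))) = Mul(Rational(1, 3), Mul(Add(4, S), Mul(2, S))) = Mul(Rational(1, 3), Mul(2, S, Add(4, S))) = Mul(Rational(2, 3), S, Add(4, S)))
g = 64 (g = Mul(Add(-6, Add(Add(-1, 5), Add(0, Mul(-1, -5)))), Mul(Rational(2, 3), 4, Add(4, 4))) = Mul(Add(-6, Add(4, Add(0, 5))), Mul(Rational(2, 3), 4, 8)) = Mul(Add(-6, Add(4, 5)), Rational(64, 3)) = Mul(Add(-6, 9), Rational(64, 3)) = Mul(3, Rational(64, 3)) = 64)
Mul(Add(-4, g), Add(30, 71)) = Mul(Add(-4, 64), Add(30, 71)) = Mul(60, 101) = 6060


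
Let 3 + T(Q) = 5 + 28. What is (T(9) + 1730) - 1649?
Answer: 111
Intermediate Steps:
T(Q) = 30 (T(Q) = -3 + (5 + 28) = -3 + 33 = 30)
(T(9) + 1730) - 1649 = (30 + 1730) - 1649 = 1760 - 1649 = 111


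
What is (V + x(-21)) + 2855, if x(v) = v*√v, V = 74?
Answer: 2929 - 21*I*√21 ≈ 2929.0 - 96.234*I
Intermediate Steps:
x(v) = v^(3/2)
(V + x(-21)) + 2855 = (74 + (-21)^(3/2)) + 2855 = (74 - 21*I*√21) + 2855 = 2929 - 21*I*√21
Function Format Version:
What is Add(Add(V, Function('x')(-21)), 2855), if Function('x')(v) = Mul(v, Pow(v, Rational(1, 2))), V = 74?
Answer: Add(2929, Mul(-21, I, Pow(21, Rational(1, 2)))) ≈ Add(2929.0, Mul(-96.234, I))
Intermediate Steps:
Function('x')(v) = Pow(v, Rational(3, 2))
Add(Add(V, Function('x')(-21)), 2855) = Add(Add(74, Pow(-21, Rational(3, 2))), 2855) = Add(Add(74, Mul(-21, I, Pow(21, Rational(1, 2)))), 2855) = Add(2929, Mul(-21, I, Pow(21, Rational(1, 2))))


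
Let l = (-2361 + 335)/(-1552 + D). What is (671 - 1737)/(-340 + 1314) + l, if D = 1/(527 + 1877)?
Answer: 383308717/1817000409 ≈ 0.21096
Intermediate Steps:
D = 1/2404 ≈ 0.00041597
l = 4870504/3731007 (l = (-2361 + 335)/(-1552 + 1/2404) = -2026/(-3731007/2404) = -2026*(-2404/3731007) = 4870504/3731007 ≈ 1.3054)
(671 - 1737)/(-340 + 1314) + l = (671 - 1737)/(-340 + 1314) + 4870504/3731007 = -1066/974 + 4870504/3731007 = -1066*1/974 + 4870504/3731007 = -533/487 + 4870504/3731007 = 383308717/1817000409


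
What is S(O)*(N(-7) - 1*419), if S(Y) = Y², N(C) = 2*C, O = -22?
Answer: -209572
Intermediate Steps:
S(O)*(N(-7) - 1*419) = (-22)²*(2*(-7) - 1*419) = 484*(-14 - 419) = 484*(-433) = -209572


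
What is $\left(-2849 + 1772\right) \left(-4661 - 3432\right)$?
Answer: $8716161$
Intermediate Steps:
$\left(-2849 + 1772\right) \left(-4661 - 3432\right) = \left(-1077\right) \left(-8093\right) = 8716161$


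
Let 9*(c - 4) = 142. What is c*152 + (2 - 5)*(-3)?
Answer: 27137/9 ≈ 3015.2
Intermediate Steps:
c = 178/9 (c = 4 + (1/9)*142 = 4 + 142/9 = 178/9 ≈ 19.778)
c*152 + (2 - 5)*(-3) = (178/9)*152 + (2 - 5)*(-3) = 27056/9 - 3*(-3) = 27056/9 + 9 = 27137/9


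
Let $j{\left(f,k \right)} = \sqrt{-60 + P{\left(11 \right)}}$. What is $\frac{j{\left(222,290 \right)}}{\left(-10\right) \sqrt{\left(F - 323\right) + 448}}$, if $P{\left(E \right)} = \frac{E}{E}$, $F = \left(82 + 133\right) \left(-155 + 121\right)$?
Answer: $- \frac{\sqrt{423915}}{71850} \approx -0.0090618$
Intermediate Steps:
$F = -7310$ ($F = 215 \left(-34\right) = -7310$)
$P{\left(E \right)} = 1$
$j{\left(f,k \right)} = i \sqrt{59}$ ($j{\left(f,k \right)} = \sqrt{-60 + 1} = \sqrt{-59} = i \sqrt{59}$)
$\frac{j{\left(222,290 \right)}}{\left(-10\right) \sqrt{\left(F - 323\right) + 448}} = \frac{i \sqrt{59}}{\left(-10\right) \sqrt{\left(-7310 - 323\right) + 448}} = \frac{i \sqrt{59}}{\left(-10\right) \sqrt{-7633 + 448}} = \frac{i \sqrt{59}}{\left(-10\right) \sqrt{-7185}} = \frac{i \sqrt{59}}{\left(-10\right) i \sqrt{7185}} = i \sqrt{59} \frac{i \sqrt{7185}}{71850} = - \frac{\sqrt{423915}}{71850}$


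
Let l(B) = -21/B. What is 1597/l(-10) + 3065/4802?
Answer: 10964615/14406 ≈ 761.11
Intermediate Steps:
1597/l(-10) + 3065/4802 = 1597/((-21/(-10))) + 3065/4802 = 1597/((-21*(-⅒))) + 3065*(1/4802) = 1597/(21/10) + 3065/4802 = 1597*(10/21) + 3065/4802 = 15970/21 + 3065/4802 = 10964615/14406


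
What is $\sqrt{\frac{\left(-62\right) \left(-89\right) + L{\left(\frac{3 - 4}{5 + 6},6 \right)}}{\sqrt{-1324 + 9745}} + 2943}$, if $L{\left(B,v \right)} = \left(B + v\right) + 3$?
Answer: $\frac{\sqrt{25252417859823 + 5631594276 \sqrt{8421}}}{92631} \approx 54.802$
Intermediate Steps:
$L{\left(B,v \right)} = 3 + B + v$
$\sqrt{\frac{\left(-62\right) \left(-89\right) + L{\left(\frac{3 - 4}{5 + 6},6 \right)}}{\sqrt{-1324 + 9745}} + 2943} = \sqrt{\frac{\left(-62\right) \left(-89\right) + \left(3 + \frac{3 - 4}{5 + 6} + 6\right)}{\sqrt{-1324 + 9745}} + 2943} = \sqrt{\frac{5518 + \left(3 - \frac{1}{11} + 6\right)}{\sqrt{8421}} + 2943} = \sqrt{\left(5518 + \left(3 - \frac{1}{11} + 6\right)\right) \frac{\sqrt{8421}}{8421} + 2943} = \sqrt{\left(5518 + \frac{98}{11}\right) \frac{\sqrt{8421}}{8421} + 2943} = \sqrt{\frac{60796 \frac{\sqrt{8421}}{8421}}{11} + 2943} = \sqrt{\frac{60796 \sqrt{8421}}{92631} + 2943} = \sqrt{2943 + \frac{60796 \sqrt{8421}}{92631}}$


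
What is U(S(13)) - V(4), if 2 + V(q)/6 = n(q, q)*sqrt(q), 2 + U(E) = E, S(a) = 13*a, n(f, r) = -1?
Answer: 191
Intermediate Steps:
U(E) = -2 + E
V(q) = -12 - 6*sqrt(q) (V(q) = -12 + 6*(-sqrt(q)) = -12 - 6*sqrt(q))
U(S(13)) - V(4) = (-2 + 13*13) - (-12 - 6*sqrt(4)) = (-2 + 169) - (-12 - 6*2) = 167 - (-12 - 12) = 167 - 1*(-24) = 167 + 24 = 191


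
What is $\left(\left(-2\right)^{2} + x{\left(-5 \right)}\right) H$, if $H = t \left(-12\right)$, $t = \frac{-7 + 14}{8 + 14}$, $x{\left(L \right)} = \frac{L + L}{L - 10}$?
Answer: $- \frac{196}{11} \approx -17.818$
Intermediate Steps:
$x{\left(L \right)} = \frac{2 L}{-10 + L}$
$t = \frac{7}{22} \approx 0.31818$
$H = - \frac{42}{11}$ ($H = \frac{7}{22} \left(-12\right) = - \frac{42}{11} \approx -3.8182$)
$\left(\left(-2\right)^{2} + x{\left(-5 \right)}\right) H = \left(\left(-2\right)^{2} + 2 \left(-5\right) \frac{1}{-10 - 5}\right) \left(- \frac{42}{11}\right) = \left(4 + 2 \left(-5\right) \frac{1}{-15}\right) \left(- \frac{42}{11}\right) = \left(4 + 2 \left(-5\right) \left(- \frac{1}{15}\right)\right) \left(- \frac{42}{11}\right) = \left(4 + \frac{2}{3}\right) \left(- \frac{42}{11}\right) = \frac{14}{3} \left(- \frac{42}{11}\right) = - \frac{196}{11}$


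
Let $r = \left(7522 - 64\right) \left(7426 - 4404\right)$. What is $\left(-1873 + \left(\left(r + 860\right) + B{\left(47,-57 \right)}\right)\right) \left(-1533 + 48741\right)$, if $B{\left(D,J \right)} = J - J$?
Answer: $1063929670104$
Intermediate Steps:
$r = 22538076$ ($r = 7458 \cdot 3022 = 22538076$)
$B{\left(D,J \right)} = 0$
$\left(-1873 + \left(\left(r + 860\right) + B{\left(47,-57 \right)}\right)\right) \left(-1533 + 48741\right) = \left(-1873 + \left(\left(22538076 + 860\right) + 0\right)\right) \left(-1533 + 48741\right) = \left(-1873 + \left(22538936 + 0\right)\right) 47208 = \left(-1873 + 22538936\right) 47208 = 22537063 \cdot 47208 = 1063929670104$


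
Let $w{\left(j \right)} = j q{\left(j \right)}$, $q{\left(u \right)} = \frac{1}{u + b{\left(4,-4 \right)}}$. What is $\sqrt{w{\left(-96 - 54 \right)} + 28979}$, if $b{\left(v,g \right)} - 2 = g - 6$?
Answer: $\frac{2 \sqrt{45215966}}{79} \approx 170.23$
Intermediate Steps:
$b{\left(v,g \right)} = -4 + g$ ($b{\left(v,g \right)} = 2 + \left(g - 6\right) = 2 + \left(-6 + g\right) = -4 + g$)
$q{\left(u \right)} = \frac{1}{-8 + u}$ ($q{\left(u \right)} = \frac{1}{u - 8} = \frac{1}{-8 + u}$)
$w{\left(j \right)} = \frac{j}{-8 + j}$
$\sqrt{w{\left(-96 - 54 \right)} + 28979} = \sqrt{\frac{-96 - 54}{-8 - 150} + 28979} = \sqrt{- \frac{150}{-8 - 150} + 28979} = \sqrt{- \frac{150}{-158} + 28979} = \sqrt{\left(-150\right) \left(- \frac{1}{158}\right) + 28979} = \sqrt{\frac{75}{79} + 28979} = \sqrt{\frac{2289416}{79}} = \frac{2 \sqrt{45215966}}{79}$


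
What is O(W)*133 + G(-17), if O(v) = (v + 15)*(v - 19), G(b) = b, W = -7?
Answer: -27681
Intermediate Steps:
O(v) = (-19 + v)*(15 + v) (O(v) = (15 + v)*(-19 + v) = (-19 + v)*(15 + v))
O(W)*133 + G(-17) = (-285 + (-7)**2 - 4*(-7))*133 - 17 = (-285 + 49 + 28)*133 - 17 = -208*133 - 17 = -27664 - 17 = -27681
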